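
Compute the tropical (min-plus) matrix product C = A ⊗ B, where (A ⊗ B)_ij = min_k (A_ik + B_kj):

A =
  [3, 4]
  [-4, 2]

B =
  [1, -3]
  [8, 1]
A ⊗ B =
  [4, 0]
  [-3, -7]

Apply the min-plus product entry-by-entry:
  C[0][0] = min over k of (A[0][0] + B[0][0] = 3 + 1 = 4, A[0][1] + B[1][0] = 4 + 8 = 12) = 4 (attained at k = 0)
  C[0][1] = min over k of (A[0][0] + B[0][1] = 3 + -3 = 0, A[0][1] + B[1][1] = 4 + 1 = 5) = 0 (attained at k = 0)
  C[1][0] = min over k of (A[1][0] + B[0][0] = -4 + 1 = -3, A[1][1] + B[1][0] = 2 + 8 = 10) = -3 (attained at k = 0)
  C[1][1] = min over k of (A[1][0] + B[0][1] = -4 + -3 = -7, A[1][1] + B[1][1] = 2 + 1 = 3) = -7 (attained at k = 0)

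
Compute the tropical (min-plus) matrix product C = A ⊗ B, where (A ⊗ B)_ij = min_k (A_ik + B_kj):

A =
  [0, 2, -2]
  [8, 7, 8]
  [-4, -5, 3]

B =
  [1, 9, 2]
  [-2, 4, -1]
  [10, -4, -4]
A ⊗ B =
  [0, -6, -6]
  [5, 4, 4]
  [-7, -1, -6]

Apply the min-plus product entry-by-entry:
  C[0][0] = min over k of (A[0][0] + B[0][0] = 0 + 1 = 1, A[0][1] + B[1][0] = 2 + -2 = 0, A[0][2] + B[2][0] = -2 + 10 = 8) = 0 (attained at k = 1)
  C[0][1] = min over k of (A[0][0] + B[0][1] = 0 + 9 = 9, A[0][1] + B[1][1] = 2 + 4 = 6, A[0][2] + B[2][1] = -2 + -4 = -6) = -6 (attained at k = 2)
  C[0][2] = min over k of (A[0][0] + B[0][2] = 0 + 2 = 2, A[0][1] + B[1][2] = 2 + -1 = 1, A[0][2] + B[2][2] = -2 + -4 = -6) = -6 (attained at k = 2)
  C[1][0] = min over k of (A[1][0] + B[0][0] = 8 + 1 = 9, A[1][1] + B[1][0] = 7 + -2 = 5, A[1][2] + B[2][0] = 8 + 10 = 18) = 5 (attained at k = 1)
  C[1][1] = min over k of (A[1][0] + B[0][1] = 8 + 9 = 17, A[1][1] + B[1][1] = 7 + 4 = 11, A[1][2] + B[2][1] = 8 + -4 = 4) = 4 (attained at k = 2)
  C[1][2] = min over k of (A[1][0] + B[0][2] = 8 + 2 = 10, A[1][1] + B[1][2] = 7 + -1 = 6, A[1][2] + B[2][2] = 8 + -4 = 4) = 4 (attained at k = 2)
  C[2][0] = min over k of (A[2][0] + B[0][0] = -4 + 1 = -3, A[2][1] + B[1][0] = -5 + -2 = -7, A[2][2] + B[2][0] = 3 + 10 = 13) = -7 (attained at k = 1)
  C[2][1] = min over k of (A[2][0] + B[0][1] = -4 + 9 = 5, A[2][1] + B[1][1] = -5 + 4 = -1, A[2][2] + B[2][1] = 3 + -4 = -1) = -1 (attained at k = 1)
  C[2][2] = min over k of (A[2][0] + B[0][2] = -4 + 2 = -2, A[2][1] + B[1][2] = -5 + -1 = -6, A[2][2] + B[2][2] = 3 + -4 = -1) = -6 (attained at k = 1)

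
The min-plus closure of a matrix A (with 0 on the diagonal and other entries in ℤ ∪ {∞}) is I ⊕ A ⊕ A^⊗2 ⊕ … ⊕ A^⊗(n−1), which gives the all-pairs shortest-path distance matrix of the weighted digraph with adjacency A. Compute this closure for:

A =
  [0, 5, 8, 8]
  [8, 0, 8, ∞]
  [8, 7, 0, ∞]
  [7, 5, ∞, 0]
Closure =
  [0, 5, 8, 8]
  [8, 0, 8, 16]
  [8, 7, 0, 16]
  [7, 5, 13, 0]

This is the Floyd-Warshall all-pairs shortest-path computation. For each intermediate vertex k = 0, 1, …, 3, update dist[i][j] ← min(dist[i][j], dist[i][k] + dist[k][j]). The final matrix gives, for each (i, j), the minimum total weight of any directed path from i to j (possibly empty when i = j).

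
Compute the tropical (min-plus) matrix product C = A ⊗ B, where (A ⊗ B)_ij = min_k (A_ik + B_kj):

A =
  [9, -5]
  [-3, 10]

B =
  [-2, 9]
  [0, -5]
A ⊗ B =
  [-5, -10]
  [-5, 5]

Apply the min-plus product entry-by-entry:
  C[0][0] = min over k of (A[0][0] + B[0][0] = 9 + -2 = 7, A[0][1] + B[1][0] = -5 + 0 = -5) = -5 (attained at k = 1)
  C[0][1] = min over k of (A[0][0] + B[0][1] = 9 + 9 = 18, A[0][1] + B[1][1] = -5 + -5 = -10) = -10 (attained at k = 1)
  C[1][0] = min over k of (A[1][0] + B[0][0] = -3 + -2 = -5, A[1][1] + B[1][0] = 10 + 0 = 10) = -5 (attained at k = 0)
  C[1][1] = min over k of (A[1][0] + B[0][1] = -3 + 9 = 6, A[1][1] + B[1][1] = 10 + -5 = 5) = 5 (attained at k = 1)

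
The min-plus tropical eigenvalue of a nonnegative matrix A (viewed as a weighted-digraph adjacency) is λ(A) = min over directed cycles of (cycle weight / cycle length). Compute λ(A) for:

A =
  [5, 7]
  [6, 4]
λ(A) = 4

Enumerate directed cycles and compute their means (weight / length). Sample:
  cycle 0 → 0: weight = 5, length = 1, mean = 5/1 ≈ 5.000
  cycle 1 → 1: weight = 4, length = 1, mean = 4/1 ≈ 4.000
  cycle 0 → 1 → 0: weight = 13, length = 2, mean = 13/2 ≈ 6.500
  cycle 1 → 0 → 1: weight = 13, length = 2, mean = 13/2 ≈ 6.500
Minimum mean = 4.000, attained e.g. along the cycle 1 → 1 with weight 4 and length 1. So λ(A) = 4/1 = 4.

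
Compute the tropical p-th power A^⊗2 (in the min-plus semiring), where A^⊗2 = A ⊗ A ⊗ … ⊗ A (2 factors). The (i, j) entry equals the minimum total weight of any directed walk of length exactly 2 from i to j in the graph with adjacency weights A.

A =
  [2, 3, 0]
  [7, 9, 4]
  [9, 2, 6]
A^⊗2 =
  [4, 2, 2]
  [9, 6, 7]
  [9, 8, 6]

Each entry (A^⊗2)_ij equals the minimum over all length-2 walks i = v_0 → v_1 → … → v_2 = j of Σ_t A[v_t][v_{t+1}]. For example, for (i, j) = (0, 2) we minimise over 3 possible intermediate vertex sequences; the minimum is 2, attained along the walk 0 → 0 → 2.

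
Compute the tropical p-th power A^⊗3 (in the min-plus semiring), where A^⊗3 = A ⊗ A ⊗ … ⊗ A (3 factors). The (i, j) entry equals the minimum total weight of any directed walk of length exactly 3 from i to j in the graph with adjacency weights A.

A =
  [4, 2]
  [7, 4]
A^⊗3 =
  [12, 10]
  [15, 12]

Each entry (A^⊗3)_ij equals the minimum over all length-3 walks i = v_0 → v_1 → … → v_3 = j of Σ_t A[v_t][v_{t+1}]. For example, for (i, j) = (0, 1) we minimise over 4 possible intermediate vertex sequences; the minimum is 10, attained along the walk 0 → 0 → 0 → 1.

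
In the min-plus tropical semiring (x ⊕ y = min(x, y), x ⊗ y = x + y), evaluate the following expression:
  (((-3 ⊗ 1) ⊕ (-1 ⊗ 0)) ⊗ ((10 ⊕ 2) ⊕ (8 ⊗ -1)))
(((-3 ⊗ 1) ⊕ (-1 ⊗ 0)) ⊗ ((10 ⊕ 2) ⊕ (8 ⊗ -1))) = 0

Expand innermost to outermost. Recall ⊕ takes the minimum of its arguments and ⊗ takes their sum. Working out the expression (((-3 ⊗ 1) ⊕ (-1 ⊗ 0)) ⊗ ((10 ⊕ 2) ⊕ (8 ⊗ -1))) gives 0.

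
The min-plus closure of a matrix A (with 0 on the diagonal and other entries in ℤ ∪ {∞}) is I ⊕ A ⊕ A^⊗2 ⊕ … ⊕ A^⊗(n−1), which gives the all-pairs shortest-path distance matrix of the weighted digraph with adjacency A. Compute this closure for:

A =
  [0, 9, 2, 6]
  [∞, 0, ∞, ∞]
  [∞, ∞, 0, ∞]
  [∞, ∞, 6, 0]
Closure =
  [0, 9, 2, 6]
  [∞, 0, ∞, ∞]
  [∞, ∞, 0, ∞]
  [∞, ∞, 6, 0]

This is the Floyd-Warshall all-pairs shortest-path computation. For each intermediate vertex k = 0, 1, …, 3, update dist[i][j] ← min(dist[i][j], dist[i][k] + dist[k][j]). The final matrix gives, for each (i, j), the minimum total weight of any directed path from i to j (possibly empty when i = j).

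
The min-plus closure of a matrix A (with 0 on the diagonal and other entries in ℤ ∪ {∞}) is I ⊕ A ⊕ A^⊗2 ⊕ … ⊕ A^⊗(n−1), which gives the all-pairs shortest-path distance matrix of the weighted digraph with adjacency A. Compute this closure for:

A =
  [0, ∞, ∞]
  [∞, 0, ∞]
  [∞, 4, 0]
Closure =
  [0, ∞, ∞]
  [∞, 0, ∞]
  [∞, 4, 0]

This is the Floyd-Warshall all-pairs shortest-path computation. For each intermediate vertex k = 0, 1, …, 2, update dist[i][j] ← min(dist[i][j], dist[i][k] + dist[k][j]). The final matrix gives, for each (i, j), the minimum total weight of any directed path from i to j (possibly empty when i = j).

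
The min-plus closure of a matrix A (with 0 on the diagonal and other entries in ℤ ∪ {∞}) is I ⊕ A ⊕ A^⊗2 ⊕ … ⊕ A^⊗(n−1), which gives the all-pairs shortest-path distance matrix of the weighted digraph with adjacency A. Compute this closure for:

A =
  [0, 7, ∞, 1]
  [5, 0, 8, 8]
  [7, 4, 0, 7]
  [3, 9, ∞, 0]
Closure =
  [0, 7, 15, 1]
  [5, 0, 8, 6]
  [7, 4, 0, 7]
  [3, 9, 17, 0]

This is the Floyd-Warshall all-pairs shortest-path computation. For each intermediate vertex k = 0, 1, …, 3, update dist[i][j] ← min(dist[i][j], dist[i][k] + dist[k][j]). The final matrix gives, for each (i, j), the minimum total weight of any directed path from i to j (possibly empty when i = j).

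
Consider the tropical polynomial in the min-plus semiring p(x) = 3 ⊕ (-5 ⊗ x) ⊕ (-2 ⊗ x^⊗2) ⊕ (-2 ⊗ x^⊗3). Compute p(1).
p(1) = -4

A tropical monomial a ⊗ x^⊗i evaluates to a + i · x. Evaluating each term at x = 1:
  Term 0 contributes 3 + 0 · 1 = 3
  Term 1 contributes -5 + 1 · 1 = -4
  Term 2 contributes -2 + 2 · 1 = 0
  Term 3 contributes -2 + 3 · 1 = 1
p(1) = ⊕ of these = min[3, -4, 0, 1] = -4.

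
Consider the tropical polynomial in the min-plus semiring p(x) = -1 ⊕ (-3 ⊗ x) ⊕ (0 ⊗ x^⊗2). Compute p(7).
p(7) = -1

A tropical monomial a ⊗ x^⊗i evaluates to a + i · x. Evaluating each term at x = 7:
  Term 0 contributes -1 + 0 · 7 = -1
  Term 1 contributes -3 + 1 · 7 = 4
  Term 2 contributes 0 + 2 · 7 = 14
p(7) = ⊕ of these = min[-1, 4, 14] = -1.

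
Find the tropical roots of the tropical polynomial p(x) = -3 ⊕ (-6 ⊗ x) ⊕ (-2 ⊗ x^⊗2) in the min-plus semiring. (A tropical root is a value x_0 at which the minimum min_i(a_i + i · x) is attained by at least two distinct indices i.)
Roots: {-4, 3}

Each tropical root is a break point of the lower envelope of the lines y = a_i + i · x (there are 3 lines, with slopes 0, 1, ..., 2). Only the lines that attain the minimum somewhere contribute to roots; other lines are dominated. Here the surviving (envelope) indices are i = 2, i = 1, i = 0.
Intersections between consecutive envelope lines give the roots: for adjacent envelope indices i < j the intersection is x = (a_i − a_j) / (j − i). Reading off the sorted break points: {-4, 3}.
Verification: at each break x_0, at least two indices attain the minimum of min_i(a_i + i · x_0).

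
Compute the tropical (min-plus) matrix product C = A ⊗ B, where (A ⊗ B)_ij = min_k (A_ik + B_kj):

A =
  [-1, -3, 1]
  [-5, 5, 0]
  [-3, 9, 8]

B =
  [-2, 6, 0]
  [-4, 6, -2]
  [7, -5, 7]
A ⊗ B =
  [-7, -4, -5]
  [-7, -5, -5]
  [-5, 3, -3]

Apply the min-plus product entry-by-entry:
  C[0][0] = min over k of (A[0][0] + B[0][0] = -1 + -2 = -3, A[0][1] + B[1][0] = -3 + -4 = -7, A[0][2] + B[2][0] = 1 + 7 = 8) = -7 (attained at k = 1)
  C[0][1] = min over k of (A[0][0] + B[0][1] = -1 + 6 = 5, A[0][1] + B[1][1] = -3 + 6 = 3, A[0][2] + B[2][1] = 1 + -5 = -4) = -4 (attained at k = 2)
  C[0][2] = min over k of (A[0][0] + B[0][2] = -1 + 0 = -1, A[0][1] + B[1][2] = -3 + -2 = -5, A[0][2] + B[2][2] = 1 + 7 = 8) = -5 (attained at k = 1)
  C[1][0] = min over k of (A[1][0] + B[0][0] = -5 + -2 = -7, A[1][1] + B[1][0] = 5 + -4 = 1, A[1][2] + B[2][0] = 0 + 7 = 7) = -7 (attained at k = 0)
  C[1][1] = min over k of (A[1][0] + B[0][1] = -5 + 6 = 1, A[1][1] + B[1][1] = 5 + 6 = 11, A[1][2] + B[2][1] = 0 + -5 = -5) = -5 (attained at k = 2)
  C[1][2] = min over k of (A[1][0] + B[0][2] = -5 + 0 = -5, A[1][1] + B[1][2] = 5 + -2 = 3, A[1][2] + B[2][2] = 0 + 7 = 7) = -5 (attained at k = 0)
  C[2][0] = min over k of (A[2][0] + B[0][0] = -3 + -2 = -5, A[2][1] + B[1][0] = 9 + -4 = 5, A[2][2] + B[2][0] = 8 + 7 = 15) = -5 (attained at k = 0)
  C[2][1] = min over k of (A[2][0] + B[0][1] = -3 + 6 = 3, A[2][1] + B[1][1] = 9 + 6 = 15, A[2][2] + B[2][1] = 8 + -5 = 3) = 3 (attained at k = 0)
  C[2][2] = min over k of (A[2][0] + B[0][2] = -3 + 0 = -3, A[2][1] + B[1][2] = 9 + -2 = 7, A[2][2] + B[2][2] = 8 + 7 = 15) = -3 (attained at k = 0)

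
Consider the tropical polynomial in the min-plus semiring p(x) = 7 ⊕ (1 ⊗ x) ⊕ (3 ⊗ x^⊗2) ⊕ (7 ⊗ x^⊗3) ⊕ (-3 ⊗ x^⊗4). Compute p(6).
p(6) = 7

A tropical monomial a ⊗ x^⊗i evaluates to a + i · x. Evaluating each term at x = 6:
  Term 0 contributes 7 + 0 · 6 = 7
  Term 1 contributes 1 + 1 · 6 = 7
  Term 2 contributes 3 + 2 · 6 = 15
  Term 3 contributes 7 + 3 · 6 = 25
  Term 4 contributes -3 + 4 · 6 = 21
p(6) = ⊕ of these = min[7, 7, 15, 25, 21] = 7.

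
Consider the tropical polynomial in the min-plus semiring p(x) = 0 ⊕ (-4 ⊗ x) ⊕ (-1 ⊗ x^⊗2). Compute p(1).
p(1) = -3

A tropical monomial a ⊗ x^⊗i evaluates to a + i · x. Evaluating each term at x = 1:
  Term 0 contributes 0 + 0 · 1 = 0
  Term 1 contributes -4 + 1 · 1 = -3
  Term 2 contributes -1 + 2 · 1 = 1
p(1) = ⊕ of these = min[0, -3, 1] = -3.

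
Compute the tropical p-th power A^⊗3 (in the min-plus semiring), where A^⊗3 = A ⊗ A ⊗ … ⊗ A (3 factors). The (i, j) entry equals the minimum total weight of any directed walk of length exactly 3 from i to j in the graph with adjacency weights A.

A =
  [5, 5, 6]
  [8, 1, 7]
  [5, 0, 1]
A^⊗3 =
  [12, 7, 8]
  [10, 3, 9]
  [7, 2, 3]

Each entry (A^⊗3)_ij equals the minimum over all length-3 walks i = v_0 → v_1 → … → v_3 = j of Σ_t A[v_t][v_{t+1}]. For example, for (i, j) = (0, 2) we minimise over 9 possible intermediate vertex sequences; the minimum is 8, attained along the walk 0 → 2 → 2 → 2.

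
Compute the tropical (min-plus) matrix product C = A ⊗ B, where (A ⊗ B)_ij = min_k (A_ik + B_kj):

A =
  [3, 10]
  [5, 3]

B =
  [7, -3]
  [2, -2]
A ⊗ B =
  [10, 0]
  [5, 1]

Apply the min-plus product entry-by-entry:
  C[0][0] = min over k of (A[0][0] + B[0][0] = 3 + 7 = 10, A[0][1] + B[1][0] = 10 + 2 = 12) = 10 (attained at k = 0)
  C[0][1] = min over k of (A[0][0] + B[0][1] = 3 + -3 = 0, A[0][1] + B[1][1] = 10 + -2 = 8) = 0 (attained at k = 0)
  C[1][0] = min over k of (A[1][0] + B[0][0] = 5 + 7 = 12, A[1][1] + B[1][0] = 3 + 2 = 5) = 5 (attained at k = 1)
  C[1][1] = min over k of (A[1][0] + B[0][1] = 5 + -3 = 2, A[1][1] + B[1][1] = 3 + -2 = 1) = 1 (attained at k = 1)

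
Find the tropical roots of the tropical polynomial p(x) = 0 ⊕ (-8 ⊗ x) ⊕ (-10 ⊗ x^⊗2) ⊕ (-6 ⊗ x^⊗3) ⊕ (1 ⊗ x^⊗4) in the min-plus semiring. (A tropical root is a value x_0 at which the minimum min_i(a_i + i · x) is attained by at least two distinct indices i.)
Roots: {-7, -4, 2, 8}

Each tropical root is a break point of the lower envelope of the lines y = a_i + i · x (there are 5 lines, with slopes 0, 1, ..., 4). Only the lines that attain the minimum somewhere contribute to roots; other lines are dominated. Here the surviving (envelope) indices are i = 4, i = 3, i = 2, i = 1, i = 0.
Intersections between consecutive envelope lines give the roots: for adjacent envelope indices i < j the intersection is x = (a_i − a_j) / (j − i). Reading off the sorted break points: {-7, -4, 2, 8}.
Verification: at each break x_0, at least two indices attain the minimum of min_i(a_i + i · x_0).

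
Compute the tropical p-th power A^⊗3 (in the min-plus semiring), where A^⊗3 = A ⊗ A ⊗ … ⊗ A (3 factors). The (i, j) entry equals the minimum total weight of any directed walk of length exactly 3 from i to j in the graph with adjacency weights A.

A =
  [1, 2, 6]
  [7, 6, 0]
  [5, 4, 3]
A^⊗3 =
  [3, 4, 3]
  [6, 7, 4]
  [7, 8, 7]

Each entry (A^⊗3)_ij equals the minimum over all length-3 walks i = v_0 → v_1 → … → v_3 = j of Σ_t A[v_t][v_{t+1}]. For example, for (i, j) = (0, 2) we minimise over 9 possible intermediate vertex sequences; the minimum is 3, attained along the walk 0 → 0 → 1 → 2.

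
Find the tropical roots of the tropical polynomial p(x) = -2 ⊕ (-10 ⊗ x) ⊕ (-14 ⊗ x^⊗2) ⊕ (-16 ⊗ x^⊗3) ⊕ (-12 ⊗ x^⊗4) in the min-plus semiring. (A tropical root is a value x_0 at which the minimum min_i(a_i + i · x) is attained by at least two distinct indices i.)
Roots: {-4, 2, 4, 8}

Each tropical root is a break point of the lower envelope of the lines y = a_i + i · x (there are 5 lines, with slopes 0, 1, ..., 4). Only the lines that attain the minimum somewhere contribute to roots; other lines are dominated. Here the surviving (envelope) indices are i = 4, i = 3, i = 2, i = 1, i = 0.
Intersections between consecutive envelope lines give the roots: for adjacent envelope indices i < j the intersection is x = (a_i − a_j) / (j − i). Reading off the sorted break points: {-4, 2, 4, 8}.
Verification: at each break x_0, at least two indices attain the minimum of min_i(a_i + i · x_0).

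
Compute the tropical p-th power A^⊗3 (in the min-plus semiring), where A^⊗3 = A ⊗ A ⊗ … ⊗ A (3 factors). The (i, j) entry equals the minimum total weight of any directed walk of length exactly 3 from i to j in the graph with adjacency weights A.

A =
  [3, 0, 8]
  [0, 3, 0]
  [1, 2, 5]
A^⊗3 =
  [1, 0, 3]
  [0, 1, 0]
  [1, 2, 1]

Each entry (A^⊗3)_ij equals the minimum over all length-3 walks i = v_0 → v_1 → … → v_3 = j of Σ_t A[v_t][v_{t+1}]. For example, for (i, j) = (0, 2) we minimise over 9 possible intermediate vertex sequences; the minimum is 3, attained along the walk 0 → 0 → 1 → 2.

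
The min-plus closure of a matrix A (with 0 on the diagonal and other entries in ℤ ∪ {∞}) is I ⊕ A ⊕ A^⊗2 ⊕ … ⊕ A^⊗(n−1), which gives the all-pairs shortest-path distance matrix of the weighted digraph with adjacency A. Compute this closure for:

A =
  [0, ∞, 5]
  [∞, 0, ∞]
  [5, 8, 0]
Closure =
  [0, 13, 5]
  [∞, 0, ∞]
  [5, 8, 0]

This is the Floyd-Warshall all-pairs shortest-path computation. For each intermediate vertex k = 0, 1, …, 2, update dist[i][j] ← min(dist[i][j], dist[i][k] + dist[k][j]). The final matrix gives, for each (i, j), the minimum total weight of any directed path from i to j (possibly empty when i = j).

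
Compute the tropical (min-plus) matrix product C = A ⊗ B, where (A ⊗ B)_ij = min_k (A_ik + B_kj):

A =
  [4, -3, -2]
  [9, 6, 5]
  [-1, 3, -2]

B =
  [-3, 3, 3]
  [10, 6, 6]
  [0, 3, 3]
A ⊗ B =
  [-2, 1, 1]
  [5, 8, 8]
  [-4, 1, 1]

Apply the min-plus product entry-by-entry:
  C[0][0] = min over k of (A[0][0] + B[0][0] = 4 + -3 = 1, A[0][1] + B[1][0] = -3 + 10 = 7, A[0][2] + B[2][0] = -2 + 0 = -2) = -2 (attained at k = 2)
  C[0][1] = min over k of (A[0][0] + B[0][1] = 4 + 3 = 7, A[0][1] + B[1][1] = -3 + 6 = 3, A[0][2] + B[2][1] = -2 + 3 = 1) = 1 (attained at k = 2)
  C[0][2] = min over k of (A[0][0] + B[0][2] = 4 + 3 = 7, A[0][1] + B[1][2] = -3 + 6 = 3, A[0][2] + B[2][2] = -2 + 3 = 1) = 1 (attained at k = 2)
  C[1][0] = min over k of (A[1][0] + B[0][0] = 9 + -3 = 6, A[1][1] + B[1][0] = 6 + 10 = 16, A[1][2] + B[2][0] = 5 + 0 = 5) = 5 (attained at k = 2)
  C[1][1] = min over k of (A[1][0] + B[0][1] = 9 + 3 = 12, A[1][1] + B[1][1] = 6 + 6 = 12, A[1][2] + B[2][1] = 5 + 3 = 8) = 8 (attained at k = 2)
  C[1][2] = min over k of (A[1][0] + B[0][2] = 9 + 3 = 12, A[1][1] + B[1][2] = 6 + 6 = 12, A[1][2] + B[2][2] = 5 + 3 = 8) = 8 (attained at k = 2)
  C[2][0] = min over k of (A[2][0] + B[0][0] = -1 + -3 = -4, A[2][1] + B[1][0] = 3 + 10 = 13, A[2][2] + B[2][0] = -2 + 0 = -2) = -4 (attained at k = 0)
  C[2][1] = min over k of (A[2][0] + B[0][1] = -1 + 3 = 2, A[2][1] + B[1][1] = 3 + 6 = 9, A[2][2] + B[2][1] = -2 + 3 = 1) = 1 (attained at k = 2)
  C[2][2] = min over k of (A[2][0] + B[0][2] = -1 + 3 = 2, A[2][1] + B[1][2] = 3 + 6 = 9, A[2][2] + B[2][2] = -2 + 3 = 1) = 1 (attained at k = 2)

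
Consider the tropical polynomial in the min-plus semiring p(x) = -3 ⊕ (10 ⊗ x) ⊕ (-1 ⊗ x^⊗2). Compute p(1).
p(1) = -3

A tropical monomial a ⊗ x^⊗i evaluates to a + i · x. Evaluating each term at x = 1:
  Term 0 contributes -3 + 0 · 1 = -3
  Term 1 contributes 10 + 1 · 1 = 11
  Term 2 contributes -1 + 2 · 1 = 1
p(1) = ⊕ of these = min[-3, 11, 1] = -3.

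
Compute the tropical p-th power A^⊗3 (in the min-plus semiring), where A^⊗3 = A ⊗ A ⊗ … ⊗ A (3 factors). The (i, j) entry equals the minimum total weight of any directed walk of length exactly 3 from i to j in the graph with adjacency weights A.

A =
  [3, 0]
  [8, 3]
A^⊗3 =
  [9, 6]
  [14, 9]

Each entry (A^⊗3)_ij equals the minimum over all length-3 walks i = v_0 → v_1 → … → v_3 = j of Σ_t A[v_t][v_{t+1}]. For example, for (i, j) = (0, 1) we minimise over 4 possible intermediate vertex sequences; the minimum is 6, attained along the walk 0 → 0 → 0 → 1.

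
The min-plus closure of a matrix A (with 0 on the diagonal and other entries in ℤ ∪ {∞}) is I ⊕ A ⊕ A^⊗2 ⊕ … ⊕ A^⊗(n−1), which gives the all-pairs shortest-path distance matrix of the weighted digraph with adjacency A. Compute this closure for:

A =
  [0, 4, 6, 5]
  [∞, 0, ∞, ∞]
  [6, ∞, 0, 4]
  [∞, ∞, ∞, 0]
Closure =
  [0, 4, 6, 5]
  [∞, 0, ∞, ∞]
  [6, 10, 0, 4]
  [∞, ∞, ∞, 0]

This is the Floyd-Warshall all-pairs shortest-path computation. For each intermediate vertex k = 0, 1, …, 3, update dist[i][j] ← min(dist[i][j], dist[i][k] + dist[k][j]). The final matrix gives, for each (i, j), the minimum total weight of any directed path from i to j (possibly empty when i = j).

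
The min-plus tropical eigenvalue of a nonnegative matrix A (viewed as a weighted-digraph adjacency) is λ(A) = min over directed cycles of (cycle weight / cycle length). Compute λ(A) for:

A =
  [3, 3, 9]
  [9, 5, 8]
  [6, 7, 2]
λ(A) = 2

Enumerate directed cycles and compute their means (weight / length). Sample:
  cycle 0 → 0: weight = 3, length = 1, mean = 3/1 ≈ 3.000
  cycle 1 → 1: weight = 5, length = 1, mean = 5/1 ≈ 5.000
  cycle 2 → 2: weight = 2, length = 1, mean = 2/1 ≈ 2.000
  cycle 0 → 1 → 0: weight = 12, length = 2, mean = 12/2 ≈ 6.000
  cycle 0 → 2 → 0: weight = 15, length = 2, mean = 15/2 ≈ 7.500
  cycle 1 → 0 → 1: weight = 12, length = 2, mean = 12/2 ≈ 6.000
Minimum mean = 2.000, attained e.g. along the cycle 2 → 2 with weight 2 and length 1. So λ(A) = 2/1 = 2.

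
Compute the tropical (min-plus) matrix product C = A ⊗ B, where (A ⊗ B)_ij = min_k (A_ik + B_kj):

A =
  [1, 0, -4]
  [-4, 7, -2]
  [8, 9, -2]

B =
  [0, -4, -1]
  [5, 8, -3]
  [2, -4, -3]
A ⊗ B =
  [-2, -8, -7]
  [-4, -8, -5]
  [0, -6, -5]

Apply the min-plus product entry-by-entry:
  C[0][0] = min over k of (A[0][0] + B[0][0] = 1 + 0 = 1, A[0][1] + B[1][0] = 0 + 5 = 5, A[0][2] + B[2][0] = -4 + 2 = -2) = -2 (attained at k = 2)
  C[0][1] = min over k of (A[0][0] + B[0][1] = 1 + -4 = -3, A[0][1] + B[1][1] = 0 + 8 = 8, A[0][2] + B[2][1] = -4 + -4 = -8) = -8 (attained at k = 2)
  C[0][2] = min over k of (A[0][0] + B[0][2] = 1 + -1 = 0, A[0][1] + B[1][2] = 0 + -3 = -3, A[0][2] + B[2][2] = -4 + -3 = -7) = -7 (attained at k = 2)
  C[1][0] = min over k of (A[1][0] + B[0][0] = -4 + 0 = -4, A[1][1] + B[1][0] = 7 + 5 = 12, A[1][2] + B[2][0] = -2 + 2 = 0) = -4 (attained at k = 0)
  C[1][1] = min over k of (A[1][0] + B[0][1] = -4 + -4 = -8, A[1][1] + B[1][1] = 7 + 8 = 15, A[1][2] + B[2][1] = -2 + -4 = -6) = -8 (attained at k = 0)
  C[1][2] = min over k of (A[1][0] + B[0][2] = -4 + -1 = -5, A[1][1] + B[1][2] = 7 + -3 = 4, A[1][2] + B[2][2] = -2 + -3 = -5) = -5 (attained at k = 0)
  C[2][0] = min over k of (A[2][0] + B[0][0] = 8 + 0 = 8, A[2][1] + B[1][0] = 9 + 5 = 14, A[2][2] + B[2][0] = -2 + 2 = 0) = 0 (attained at k = 2)
  C[2][1] = min over k of (A[2][0] + B[0][1] = 8 + -4 = 4, A[2][1] + B[1][1] = 9 + 8 = 17, A[2][2] + B[2][1] = -2 + -4 = -6) = -6 (attained at k = 2)
  C[2][2] = min over k of (A[2][0] + B[0][2] = 8 + -1 = 7, A[2][1] + B[1][2] = 9 + -3 = 6, A[2][2] + B[2][2] = -2 + -3 = -5) = -5 (attained at k = 2)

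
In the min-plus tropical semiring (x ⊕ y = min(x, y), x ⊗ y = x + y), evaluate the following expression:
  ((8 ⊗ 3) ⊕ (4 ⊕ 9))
((8 ⊗ 3) ⊕ (4 ⊕ 9)) = 4

Expand innermost to outermost. Recall ⊕ takes the minimum of its arguments and ⊗ takes their sum. Working out the expression ((8 ⊗ 3) ⊕ (4 ⊕ 9)) gives 4.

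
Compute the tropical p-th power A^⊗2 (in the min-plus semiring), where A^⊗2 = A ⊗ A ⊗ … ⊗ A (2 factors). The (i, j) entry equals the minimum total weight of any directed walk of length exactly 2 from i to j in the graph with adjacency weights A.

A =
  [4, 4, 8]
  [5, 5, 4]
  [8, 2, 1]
A^⊗2 =
  [8, 8, 8]
  [9, 6, 5]
  [7, 3, 2]

Each entry (A^⊗2)_ij equals the minimum over all length-2 walks i = v_0 → v_1 → … → v_2 = j of Σ_t A[v_t][v_{t+1}]. For example, for (i, j) = (0, 2) we minimise over 3 possible intermediate vertex sequences; the minimum is 8, attained along the walk 0 → 1 → 2.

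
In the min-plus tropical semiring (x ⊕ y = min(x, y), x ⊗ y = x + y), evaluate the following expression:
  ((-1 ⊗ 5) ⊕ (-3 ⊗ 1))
((-1 ⊗ 5) ⊕ (-3 ⊗ 1)) = -2

Expand innermost to outermost. Recall ⊕ takes the minimum of its arguments and ⊗ takes their sum. Working out the expression ((-1 ⊗ 5) ⊕ (-3 ⊗ 1)) gives -2.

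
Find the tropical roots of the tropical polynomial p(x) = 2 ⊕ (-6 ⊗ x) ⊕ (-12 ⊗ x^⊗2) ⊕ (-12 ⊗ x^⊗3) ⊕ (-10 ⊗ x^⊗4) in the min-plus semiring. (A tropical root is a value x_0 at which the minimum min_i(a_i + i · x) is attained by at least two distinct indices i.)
Roots: {-2, 0, 6, 8}

Each tropical root is a break point of the lower envelope of the lines y = a_i + i · x (there are 5 lines, with slopes 0, 1, ..., 4). Only the lines that attain the minimum somewhere contribute to roots; other lines are dominated. Here the surviving (envelope) indices are i = 4, i = 3, i = 2, i = 1, i = 0.
Intersections between consecutive envelope lines give the roots: for adjacent envelope indices i < j the intersection is x = (a_i − a_j) / (j − i). Reading off the sorted break points: {-2, 0, 6, 8}.
Verification: at each break x_0, at least two indices attain the minimum of min_i(a_i + i · x_0).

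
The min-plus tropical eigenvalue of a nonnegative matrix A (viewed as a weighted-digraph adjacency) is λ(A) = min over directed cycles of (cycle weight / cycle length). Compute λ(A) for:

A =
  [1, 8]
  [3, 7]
λ(A) = 1

Enumerate directed cycles and compute their means (weight / length). Sample:
  cycle 0 → 0: weight = 1, length = 1, mean = 1/1 ≈ 1.000
  cycle 1 → 1: weight = 7, length = 1, mean = 7/1 ≈ 7.000
  cycle 0 → 1 → 0: weight = 11, length = 2, mean = 11/2 ≈ 5.500
  cycle 1 → 0 → 1: weight = 11, length = 2, mean = 11/2 ≈ 5.500
Minimum mean = 1.000, attained e.g. along the cycle 0 → 0 with weight 1 and length 1. So λ(A) = 1/1 = 1.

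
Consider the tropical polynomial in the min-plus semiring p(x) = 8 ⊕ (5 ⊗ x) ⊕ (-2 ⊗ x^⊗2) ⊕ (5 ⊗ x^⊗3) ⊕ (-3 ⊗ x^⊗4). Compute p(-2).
p(-2) = -11

A tropical monomial a ⊗ x^⊗i evaluates to a + i · x. Evaluating each term at x = -2:
  Term 0 contributes 8 + 0 · -2 = 8
  Term 1 contributes 5 + 1 · -2 = 3
  Term 2 contributes -2 + 2 · -2 = -6
  Term 3 contributes 5 + 3 · -2 = -1
  Term 4 contributes -3 + 4 · -2 = -11
p(-2) = ⊕ of these = min[8, 3, -6, -1, -11] = -11.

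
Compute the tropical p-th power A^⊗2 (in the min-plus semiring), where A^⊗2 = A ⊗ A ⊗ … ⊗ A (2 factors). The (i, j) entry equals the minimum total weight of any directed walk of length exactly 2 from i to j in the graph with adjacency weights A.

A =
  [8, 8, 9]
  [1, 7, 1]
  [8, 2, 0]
A^⊗2 =
  [9, 11, 9]
  [8, 3, 1]
  [3, 2, 0]

Each entry (A^⊗2)_ij equals the minimum over all length-2 walks i = v_0 → v_1 → … → v_2 = j of Σ_t A[v_t][v_{t+1}]. For example, for (i, j) = (0, 2) we minimise over 3 possible intermediate vertex sequences; the minimum is 9, attained along the walk 0 → 1 → 2.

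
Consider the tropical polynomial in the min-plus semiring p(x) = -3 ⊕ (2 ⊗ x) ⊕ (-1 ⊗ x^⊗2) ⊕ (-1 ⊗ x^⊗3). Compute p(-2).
p(-2) = -7

A tropical monomial a ⊗ x^⊗i evaluates to a + i · x. Evaluating each term at x = -2:
  Term 0 contributes -3 + 0 · -2 = -3
  Term 1 contributes 2 + 1 · -2 = 0
  Term 2 contributes -1 + 2 · -2 = -5
  Term 3 contributes -1 + 3 · -2 = -7
p(-2) = ⊕ of these = min[-3, 0, -5, -7] = -7.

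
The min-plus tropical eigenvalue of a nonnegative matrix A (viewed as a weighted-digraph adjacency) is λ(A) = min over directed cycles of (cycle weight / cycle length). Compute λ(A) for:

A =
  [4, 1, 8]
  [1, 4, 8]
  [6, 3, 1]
λ(A) = 1

Enumerate directed cycles and compute their means (weight / length). Sample:
  cycle 0 → 0: weight = 4, length = 1, mean = 4/1 ≈ 4.000
  cycle 1 → 1: weight = 4, length = 1, mean = 4/1 ≈ 4.000
  cycle 2 → 2: weight = 1, length = 1, mean = 1/1 ≈ 1.000
  cycle 0 → 1 → 0: weight = 2, length = 2, mean = 2/2 ≈ 1.000
  cycle 0 → 2 → 0: weight = 14, length = 2, mean = 14/2 ≈ 7.000
  cycle 1 → 0 → 1: weight = 2, length = 2, mean = 2/2 ≈ 1.000
Minimum mean = 1.000, attained e.g. along the cycle 2 → 2 with weight 1 and length 1. So λ(A) = 1/1 = 1.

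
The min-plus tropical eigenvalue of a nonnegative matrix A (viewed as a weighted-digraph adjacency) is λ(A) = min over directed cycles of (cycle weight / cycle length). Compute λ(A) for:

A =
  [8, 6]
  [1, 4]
λ(A) = 7/2

Enumerate directed cycles and compute their means (weight / length). Sample:
  cycle 0 → 0: weight = 8, length = 1, mean = 8/1 ≈ 8.000
  cycle 1 → 1: weight = 4, length = 1, mean = 4/1 ≈ 4.000
  cycle 0 → 1 → 0: weight = 7, length = 2, mean = 7/2 ≈ 3.500
  cycle 1 → 0 → 1: weight = 7, length = 2, mean = 7/2 ≈ 3.500
Minimum mean = 3.500, attained e.g. along the cycle 0 → 1 → 0 with weight 7 and length 2. So λ(A) = 7/2 = 7/2.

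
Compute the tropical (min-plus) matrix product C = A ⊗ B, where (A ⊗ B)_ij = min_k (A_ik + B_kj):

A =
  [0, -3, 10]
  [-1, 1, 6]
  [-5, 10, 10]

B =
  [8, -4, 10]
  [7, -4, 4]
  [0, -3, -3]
A ⊗ B =
  [4, -7, 1]
  [6, -5, 3]
  [3, -9, 5]

Apply the min-plus product entry-by-entry:
  C[0][0] = min over k of (A[0][0] + B[0][0] = 0 + 8 = 8, A[0][1] + B[1][0] = -3 + 7 = 4, A[0][2] + B[2][0] = 10 + 0 = 10) = 4 (attained at k = 1)
  C[0][1] = min over k of (A[0][0] + B[0][1] = 0 + -4 = -4, A[0][1] + B[1][1] = -3 + -4 = -7, A[0][2] + B[2][1] = 10 + -3 = 7) = -7 (attained at k = 1)
  C[0][2] = min over k of (A[0][0] + B[0][2] = 0 + 10 = 10, A[0][1] + B[1][2] = -3 + 4 = 1, A[0][2] + B[2][2] = 10 + -3 = 7) = 1 (attained at k = 1)
  C[1][0] = min over k of (A[1][0] + B[0][0] = -1 + 8 = 7, A[1][1] + B[1][0] = 1 + 7 = 8, A[1][2] + B[2][0] = 6 + 0 = 6) = 6 (attained at k = 2)
  C[1][1] = min over k of (A[1][0] + B[0][1] = -1 + -4 = -5, A[1][1] + B[1][1] = 1 + -4 = -3, A[1][2] + B[2][1] = 6 + -3 = 3) = -5 (attained at k = 0)
  C[1][2] = min over k of (A[1][0] + B[0][2] = -1 + 10 = 9, A[1][1] + B[1][2] = 1 + 4 = 5, A[1][2] + B[2][2] = 6 + -3 = 3) = 3 (attained at k = 2)
  C[2][0] = min over k of (A[2][0] + B[0][0] = -5 + 8 = 3, A[2][1] + B[1][0] = 10 + 7 = 17, A[2][2] + B[2][0] = 10 + 0 = 10) = 3 (attained at k = 0)
  C[2][1] = min over k of (A[2][0] + B[0][1] = -5 + -4 = -9, A[2][1] + B[1][1] = 10 + -4 = 6, A[2][2] + B[2][1] = 10 + -3 = 7) = -9 (attained at k = 0)
  C[2][2] = min over k of (A[2][0] + B[0][2] = -5 + 10 = 5, A[2][1] + B[1][2] = 10 + 4 = 14, A[2][2] + B[2][2] = 10 + -3 = 7) = 5 (attained at k = 0)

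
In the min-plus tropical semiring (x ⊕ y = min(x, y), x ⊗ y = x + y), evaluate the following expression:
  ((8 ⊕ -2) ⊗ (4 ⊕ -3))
((8 ⊕ -2) ⊗ (4 ⊕ -3)) = -5

Expand innermost to outermost. Recall ⊕ takes the minimum of its arguments and ⊗ takes their sum. Working out the expression ((8 ⊕ -2) ⊗ (4 ⊕ -3)) gives -5.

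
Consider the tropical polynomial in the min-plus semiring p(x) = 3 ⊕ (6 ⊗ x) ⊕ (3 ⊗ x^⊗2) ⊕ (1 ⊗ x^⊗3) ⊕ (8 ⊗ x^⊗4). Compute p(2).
p(2) = 3

A tropical monomial a ⊗ x^⊗i evaluates to a + i · x. Evaluating each term at x = 2:
  Term 0 contributes 3 + 0 · 2 = 3
  Term 1 contributes 6 + 1 · 2 = 8
  Term 2 contributes 3 + 2 · 2 = 7
  Term 3 contributes 1 + 3 · 2 = 7
  Term 4 contributes 8 + 4 · 2 = 16
p(2) = ⊕ of these = min[3, 8, 7, 7, 16] = 3.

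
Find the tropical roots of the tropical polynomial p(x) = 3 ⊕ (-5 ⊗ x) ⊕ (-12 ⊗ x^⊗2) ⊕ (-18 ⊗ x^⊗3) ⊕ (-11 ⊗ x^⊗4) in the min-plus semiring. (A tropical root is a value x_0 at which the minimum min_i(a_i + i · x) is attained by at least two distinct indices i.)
Roots: {-7, 6, 7, 8}

Each tropical root is a break point of the lower envelope of the lines y = a_i + i · x (there are 5 lines, with slopes 0, 1, ..., 4). Only the lines that attain the minimum somewhere contribute to roots; other lines are dominated. Here the surviving (envelope) indices are i = 4, i = 3, i = 2, i = 1, i = 0.
Intersections between consecutive envelope lines give the roots: for adjacent envelope indices i < j the intersection is x = (a_i − a_j) / (j − i). Reading off the sorted break points: {-7, 6, 7, 8}.
Verification: at each break x_0, at least two indices attain the minimum of min_i(a_i + i · x_0).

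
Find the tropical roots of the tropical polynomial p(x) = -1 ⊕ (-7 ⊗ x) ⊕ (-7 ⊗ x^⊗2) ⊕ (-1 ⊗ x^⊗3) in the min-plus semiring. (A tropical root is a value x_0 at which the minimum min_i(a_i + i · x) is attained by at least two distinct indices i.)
Roots: {-6, 0, 6}

Each tropical root is a break point of the lower envelope of the lines y = a_i + i · x (there are 4 lines, with slopes 0, 1, ..., 3). Only the lines that attain the minimum somewhere contribute to roots; other lines are dominated. Here the surviving (envelope) indices are i = 3, i = 2, i = 1, i = 0.
Intersections between consecutive envelope lines give the roots: for adjacent envelope indices i < j the intersection is x = (a_i − a_j) / (j − i). Reading off the sorted break points: {-6, 0, 6}.
Verification: at each break x_0, at least two indices attain the minimum of min_i(a_i + i · x_0).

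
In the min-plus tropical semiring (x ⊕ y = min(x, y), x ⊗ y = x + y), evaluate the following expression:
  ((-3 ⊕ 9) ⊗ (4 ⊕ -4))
((-3 ⊕ 9) ⊗ (4 ⊕ -4)) = -7

Expand innermost to outermost. Recall ⊕ takes the minimum of its arguments and ⊗ takes their sum. Working out the expression ((-3 ⊕ 9) ⊗ (4 ⊕ -4)) gives -7.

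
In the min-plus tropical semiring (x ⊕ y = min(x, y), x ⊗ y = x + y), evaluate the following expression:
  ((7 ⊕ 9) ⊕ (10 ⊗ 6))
((7 ⊕ 9) ⊕ (10 ⊗ 6)) = 7

Expand innermost to outermost. Recall ⊕ takes the minimum of its arguments and ⊗ takes their sum. Working out the expression ((7 ⊕ 9) ⊕ (10 ⊗ 6)) gives 7.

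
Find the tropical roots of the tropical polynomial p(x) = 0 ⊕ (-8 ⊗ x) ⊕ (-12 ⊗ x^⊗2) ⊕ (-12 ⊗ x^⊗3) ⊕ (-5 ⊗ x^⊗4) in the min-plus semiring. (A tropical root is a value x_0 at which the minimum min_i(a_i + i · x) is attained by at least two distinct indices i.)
Roots: {-7, 0, 4, 8}

Each tropical root is a break point of the lower envelope of the lines y = a_i + i · x (there are 5 lines, with slopes 0, 1, ..., 4). Only the lines that attain the minimum somewhere contribute to roots; other lines are dominated. Here the surviving (envelope) indices are i = 4, i = 3, i = 2, i = 1, i = 0.
Intersections between consecutive envelope lines give the roots: for adjacent envelope indices i < j the intersection is x = (a_i − a_j) / (j − i). Reading off the sorted break points: {-7, 0, 4, 8}.
Verification: at each break x_0, at least two indices attain the minimum of min_i(a_i + i · x_0).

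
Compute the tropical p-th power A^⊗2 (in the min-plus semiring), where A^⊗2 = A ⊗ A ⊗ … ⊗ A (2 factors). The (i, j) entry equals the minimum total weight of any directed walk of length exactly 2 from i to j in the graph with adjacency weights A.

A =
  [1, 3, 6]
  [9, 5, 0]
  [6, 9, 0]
A^⊗2 =
  [2, 4, 3]
  [6, 9, 0]
  [6, 9, 0]

Each entry (A^⊗2)_ij equals the minimum over all length-2 walks i = v_0 → v_1 → … → v_2 = j of Σ_t A[v_t][v_{t+1}]. For example, for (i, j) = (0, 2) we minimise over 3 possible intermediate vertex sequences; the minimum is 3, attained along the walk 0 → 1 → 2.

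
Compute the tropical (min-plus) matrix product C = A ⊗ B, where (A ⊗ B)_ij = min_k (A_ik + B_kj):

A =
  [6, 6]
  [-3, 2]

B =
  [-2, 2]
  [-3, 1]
A ⊗ B =
  [3, 7]
  [-5, -1]

Apply the min-plus product entry-by-entry:
  C[0][0] = min over k of (A[0][0] + B[0][0] = 6 + -2 = 4, A[0][1] + B[1][0] = 6 + -3 = 3) = 3 (attained at k = 1)
  C[0][1] = min over k of (A[0][0] + B[0][1] = 6 + 2 = 8, A[0][1] + B[1][1] = 6 + 1 = 7) = 7 (attained at k = 1)
  C[1][0] = min over k of (A[1][0] + B[0][0] = -3 + -2 = -5, A[1][1] + B[1][0] = 2 + -3 = -1) = -5 (attained at k = 0)
  C[1][1] = min over k of (A[1][0] + B[0][1] = -3 + 2 = -1, A[1][1] + B[1][1] = 2 + 1 = 3) = -1 (attained at k = 0)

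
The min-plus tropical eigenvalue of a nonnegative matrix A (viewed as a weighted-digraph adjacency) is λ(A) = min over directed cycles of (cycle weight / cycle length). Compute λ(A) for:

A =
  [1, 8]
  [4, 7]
λ(A) = 1

Enumerate directed cycles and compute their means (weight / length). Sample:
  cycle 0 → 0: weight = 1, length = 1, mean = 1/1 ≈ 1.000
  cycle 1 → 1: weight = 7, length = 1, mean = 7/1 ≈ 7.000
  cycle 0 → 1 → 0: weight = 12, length = 2, mean = 12/2 ≈ 6.000
  cycle 1 → 0 → 1: weight = 12, length = 2, mean = 12/2 ≈ 6.000
Minimum mean = 1.000, attained e.g. along the cycle 0 → 0 with weight 1 and length 1. So λ(A) = 1/1 = 1.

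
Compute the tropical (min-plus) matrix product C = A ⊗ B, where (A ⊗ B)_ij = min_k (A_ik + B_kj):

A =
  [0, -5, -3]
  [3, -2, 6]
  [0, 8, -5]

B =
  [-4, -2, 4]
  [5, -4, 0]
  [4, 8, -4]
A ⊗ B =
  [-4, -9, -7]
  [-1, -6, -2]
  [-4, -2, -9]

Apply the min-plus product entry-by-entry:
  C[0][0] = min over k of (A[0][0] + B[0][0] = 0 + -4 = -4, A[0][1] + B[1][0] = -5 + 5 = 0, A[0][2] + B[2][0] = -3 + 4 = 1) = -4 (attained at k = 0)
  C[0][1] = min over k of (A[0][0] + B[0][1] = 0 + -2 = -2, A[0][1] + B[1][1] = -5 + -4 = -9, A[0][2] + B[2][1] = -3 + 8 = 5) = -9 (attained at k = 1)
  C[0][2] = min over k of (A[0][0] + B[0][2] = 0 + 4 = 4, A[0][1] + B[1][2] = -5 + 0 = -5, A[0][2] + B[2][2] = -3 + -4 = -7) = -7 (attained at k = 2)
  C[1][0] = min over k of (A[1][0] + B[0][0] = 3 + -4 = -1, A[1][1] + B[1][0] = -2 + 5 = 3, A[1][2] + B[2][0] = 6 + 4 = 10) = -1 (attained at k = 0)
  C[1][1] = min over k of (A[1][0] + B[0][1] = 3 + -2 = 1, A[1][1] + B[1][1] = -2 + -4 = -6, A[1][2] + B[2][1] = 6 + 8 = 14) = -6 (attained at k = 1)
  C[1][2] = min over k of (A[1][0] + B[0][2] = 3 + 4 = 7, A[1][1] + B[1][2] = -2 + 0 = -2, A[1][2] + B[2][2] = 6 + -4 = 2) = -2 (attained at k = 1)
  C[2][0] = min over k of (A[2][0] + B[0][0] = 0 + -4 = -4, A[2][1] + B[1][0] = 8 + 5 = 13, A[2][2] + B[2][0] = -5 + 4 = -1) = -4 (attained at k = 0)
  C[2][1] = min over k of (A[2][0] + B[0][1] = 0 + -2 = -2, A[2][1] + B[1][1] = 8 + -4 = 4, A[2][2] + B[2][1] = -5 + 8 = 3) = -2 (attained at k = 0)
  C[2][2] = min over k of (A[2][0] + B[0][2] = 0 + 4 = 4, A[2][1] + B[1][2] = 8 + 0 = 8, A[2][2] + B[2][2] = -5 + -4 = -9) = -9 (attained at k = 2)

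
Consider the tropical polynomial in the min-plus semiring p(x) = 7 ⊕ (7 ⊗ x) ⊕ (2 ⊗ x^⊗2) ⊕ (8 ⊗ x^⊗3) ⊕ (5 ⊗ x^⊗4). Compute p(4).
p(4) = 7

A tropical monomial a ⊗ x^⊗i evaluates to a + i · x. Evaluating each term at x = 4:
  Term 0 contributes 7 + 0 · 4 = 7
  Term 1 contributes 7 + 1 · 4 = 11
  Term 2 contributes 2 + 2 · 4 = 10
  Term 3 contributes 8 + 3 · 4 = 20
  Term 4 contributes 5 + 4 · 4 = 21
p(4) = ⊕ of these = min[7, 11, 10, 20, 21] = 7.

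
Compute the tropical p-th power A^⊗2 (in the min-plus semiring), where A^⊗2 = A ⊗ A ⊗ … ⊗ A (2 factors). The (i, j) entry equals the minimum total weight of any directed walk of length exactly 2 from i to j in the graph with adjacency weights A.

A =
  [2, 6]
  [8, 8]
A^⊗2 =
  [4, 8]
  [10, 14]

Each entry (A^⊗2)_ij equals the minimum over all length-2 walks i = v_0 → v_1 → … → v_2 = j of Σ_t A[v_t][v_{t+1}]. For example, for (i, j) = (0, 1) we minimise over 2 possible intermediate vertex sequences; the minimum is 8, attained along the walk 0 → 0 → 1.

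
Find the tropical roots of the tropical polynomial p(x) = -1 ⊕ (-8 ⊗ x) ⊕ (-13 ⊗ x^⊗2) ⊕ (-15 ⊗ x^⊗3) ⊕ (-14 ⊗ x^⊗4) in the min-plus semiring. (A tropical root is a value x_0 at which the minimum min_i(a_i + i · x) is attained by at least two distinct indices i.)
Roots: {-1, 2, 5, 7}

Each tropical root is a break point of the lower envelope of the lines y = a_i + i · x (there are 5 lines, with slopes 0, 1, ..., 4). Only the lines that attain the minimum somewhere contribute to roots; other lines are dominated. Here the surviving (envelope) indices are i = 4, i = 3, i = 2, i = 1, i = 0.
Intersections between consecutive envelope lines give the roots: for adjacent envelope indices i < j the intersection is x = (a_i − a_j) / (j − i). Reading off the sorted break points: {-1, 2, 5, 7}.
Verification: at each break x_0, at least two indices attain the minimum of min_i(a_i + i · x_0).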